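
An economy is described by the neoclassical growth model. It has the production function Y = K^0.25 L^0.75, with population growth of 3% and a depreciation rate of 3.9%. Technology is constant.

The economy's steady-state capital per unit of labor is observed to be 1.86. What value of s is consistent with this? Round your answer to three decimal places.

s ≈ 0.110

At the steady state, Δk = 0, so s·k^α = (n + δ)·k.
So s / (n + δ) = (k*)^(1−α) = 1.86^0.75 = 1.5927.
Therefore s = 1.5927 × (n + δ) = 1.5927 × 0.069 = 0.1099.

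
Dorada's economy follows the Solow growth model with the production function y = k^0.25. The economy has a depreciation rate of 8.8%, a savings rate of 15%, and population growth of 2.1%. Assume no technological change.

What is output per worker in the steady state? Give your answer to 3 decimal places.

Steady state requires s·f(k) = (n + δ)·k, i.e. s·k^α = (n + δ)·k.
Rearranging, k^(1−α) = s / (n + δ).
k^0.75 = 0.15 / (0.021 + 0.088) = 0.15 / 0.109 = 1.3761
k* = 1.3761^(1/0.75) ≈ 1.5306
y* = (k*)^α = 1.5306^0.25 ≈ 1.1123

y* = 1.112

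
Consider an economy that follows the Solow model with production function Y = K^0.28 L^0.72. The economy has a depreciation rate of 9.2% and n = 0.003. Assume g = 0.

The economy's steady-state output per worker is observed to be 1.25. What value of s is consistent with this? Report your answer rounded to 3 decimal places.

Steady state requires s·f(k) = (n + δ)·k, i.e. s·k^α = (n + δ)·k.
Since y* = [s/(n + δ)]^(α/(1−α)), we have s/(n + δ) = (y*)^((1−α)/α) = 1.25^2.5714 = 1.7750.
Therefore s = 1.7750 × (n + δ) = 1.7750 × 0.095 = 0.1686.

s ≈ 0.169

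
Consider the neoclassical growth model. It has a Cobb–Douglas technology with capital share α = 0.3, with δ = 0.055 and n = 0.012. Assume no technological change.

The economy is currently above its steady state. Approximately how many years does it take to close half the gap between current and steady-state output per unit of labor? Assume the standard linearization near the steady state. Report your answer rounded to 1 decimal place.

half-life ≈ 14.8 years

Near the steady state the convergence rate is λ = (1 − α)(n + δ).
λ = (1 − 0.3) × 0.067 = 0.7 × 0.067 = 0.0469
Half-life = ln 2 / λ = 0.6931 / 0.0469 ≈ 14.78 years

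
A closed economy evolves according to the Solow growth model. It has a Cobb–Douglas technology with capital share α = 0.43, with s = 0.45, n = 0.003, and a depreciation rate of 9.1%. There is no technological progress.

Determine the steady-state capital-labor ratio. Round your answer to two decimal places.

k* = 15.60

At the steady state, Δk = 0, so s·k^α = (n + δ)·k.
Rearranging, k^(1−α) = s / (n + δ).
k^0.57 = 0.45 / (0.003 + 0.091) = 0.45 / 0.094 = 4.7872
k* = 4.7872^(1/0.57) ≈ 15.6000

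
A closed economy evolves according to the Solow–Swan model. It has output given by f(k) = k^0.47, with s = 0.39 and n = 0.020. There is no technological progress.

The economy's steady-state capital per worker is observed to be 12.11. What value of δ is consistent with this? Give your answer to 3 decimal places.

At the steady state, Δk = 0, so s·k^α = (n + δ)·k.
So s / (n + δ) = (k*)^(1−α) = 12.11^0.53 = 3.7503.
Therefore n + δ = s / 3.7503 = 0.39 / 3.7503 = 0.1040, so δ = 0.1040 − 0.020 = 0.0840.

δ ≈ 0.084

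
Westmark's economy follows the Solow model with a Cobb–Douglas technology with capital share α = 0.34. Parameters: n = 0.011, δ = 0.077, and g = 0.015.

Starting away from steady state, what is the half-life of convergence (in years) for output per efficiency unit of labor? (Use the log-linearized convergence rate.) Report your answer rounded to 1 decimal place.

half-life ≈ 10.2 years

Near the steady state the convergence rate is λ = (1 − α)(n + g + δ).
λ = (1 − 0.34) × 0.103 = 0.66 × 0.103 = 0.06798
Half-life = ln 2 / λ = 0.6931 / 0.06798 ≈ 10.20 years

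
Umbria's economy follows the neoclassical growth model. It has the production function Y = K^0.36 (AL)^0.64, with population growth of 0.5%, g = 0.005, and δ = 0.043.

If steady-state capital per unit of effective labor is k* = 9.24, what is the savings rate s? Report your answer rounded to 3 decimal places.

At the steady state, Δk = 0, so s·k^α = (n + g + δ)·k.
So s / (n + g + δ) = (k*)^(1−α) = 9.24^0.64 = 4.1498.
Therefore s = 4.1498 × (n + g + δ) = 4.1498 × 0.053 = 0.2199.

s ≈ 0.220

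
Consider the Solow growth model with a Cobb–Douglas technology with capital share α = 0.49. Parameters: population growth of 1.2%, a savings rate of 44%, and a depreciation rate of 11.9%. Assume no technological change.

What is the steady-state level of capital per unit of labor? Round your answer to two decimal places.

k* = 10.76

In steady state, investment equals break-even investment: s·k^α = (n + δ)·k.
Rearranging, k^(1−α) = s / (n + δ).
k^0.51 = 0.44 / (0.012 + 0.119) = 0.44 / 0.131 = 3.3588
k* = 3.3588^(1/0.51) ≈ 10.7581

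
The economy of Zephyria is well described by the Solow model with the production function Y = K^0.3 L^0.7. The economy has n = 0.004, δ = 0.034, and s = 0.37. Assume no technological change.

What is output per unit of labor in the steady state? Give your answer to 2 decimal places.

y* ≈ 2.65

In steady state, investment equals break-even investment: s·k^α = (n + δ)·k.
Rearranging, k^(1−α) = s / (n + δ).
k^0.7 = 0.37 / (0.004 + 0.034) = 0.37 / 0.038 = 9.7368
k* = 9.7368^(1/0.7) ≈ 25.8240
y* = (k*)^α = 25.8240^0.3 ≈ 2.6522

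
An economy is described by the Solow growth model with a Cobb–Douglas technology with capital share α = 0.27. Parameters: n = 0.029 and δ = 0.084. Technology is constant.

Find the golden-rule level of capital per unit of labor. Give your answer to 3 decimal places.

k_gold ≈ 3.298

The golden rule sets f'(k) = n + δ, i.e. α·k^(α−1) = n + δ.
So k^(1−α) = α / (n + δ) = 0.27 / 0.113 = 2.3894.
k_gold = 2.3894^(1/0.73) ≈ 3.2976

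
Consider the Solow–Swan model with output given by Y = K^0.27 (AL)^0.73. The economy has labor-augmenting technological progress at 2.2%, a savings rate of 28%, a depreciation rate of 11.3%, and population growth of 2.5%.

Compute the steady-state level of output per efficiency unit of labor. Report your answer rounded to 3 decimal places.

Steady state requires s·f(k) = (n + g + δ)·k, i.e. s·k^α = (n + g + δ)·k.
Dividing both sides by k: k^(1−α) = s / (n + g + δ).
k^0.73 = 0.28 / (0.025 + 0.022 + 0.113) = 0.28 / 0.160 = 1.7500
k* = 1.7500^(1/0.73) ≈ 2.1524
y* = (k*)^α = 2.1524^0.27 ≈ 1.2300

y* = 1.230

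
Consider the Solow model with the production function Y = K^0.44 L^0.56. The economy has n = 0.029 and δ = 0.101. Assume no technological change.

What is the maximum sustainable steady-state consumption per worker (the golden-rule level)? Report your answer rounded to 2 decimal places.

At the golden rule, f'(k) = n + δ, so α·k^(α−1) = n + δ and k_gold = (α/(n + δ))^(1/(1−α)).
k_gold = (0.44/0.130)^(1/0.56) = 3.3846^1.7857 ≈ 8.8215
c_gold = f(k_gold) − (n + δ)·k_gold = 2.6064 − 0.130×8.8215 ≈ 1.4596

c_gold ≈ 1.46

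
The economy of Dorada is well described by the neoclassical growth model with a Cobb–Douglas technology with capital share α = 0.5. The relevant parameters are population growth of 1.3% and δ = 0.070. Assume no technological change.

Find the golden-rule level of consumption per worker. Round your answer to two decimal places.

c_gold ≈ 3.01

At the golden rule, f'(k) = n + δ, so α·k^(α−1) = n + δ and k_gold = (α/(n + δ))^(1/(1−α)).
k_gold = (0.5/0.083)^(1/0.5) = 6.0241^2 ≈ 36.2898
c_gold = f(k_gold) − (n + δ)·k_gold = 6.0241 − 0.083×36.2898 ≈ 3.0120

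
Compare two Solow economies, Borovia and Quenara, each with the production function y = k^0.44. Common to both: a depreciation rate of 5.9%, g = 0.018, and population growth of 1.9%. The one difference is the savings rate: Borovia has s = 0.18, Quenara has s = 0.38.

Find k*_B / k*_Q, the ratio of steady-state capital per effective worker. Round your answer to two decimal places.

k*_B / k*_Q ≈ 0.26

Steady-state k* = [s/(n + g + δ)]^(1/(1−α)), so the ratio is [ (s_B/(n + g + δ)_B) / (s_Q/(n + g + δ)_Q) ]^1.7857.
s_B/(n + g + δ)_B = 0.18/0.096 = 1.8750; s_Q/(n + g + δ)_Q = 0.38/0.096 = 3.9583.
Ratio = (1.8750/3.9583)^1.7857 = 0.4737^1.7857 ≈ 0.2634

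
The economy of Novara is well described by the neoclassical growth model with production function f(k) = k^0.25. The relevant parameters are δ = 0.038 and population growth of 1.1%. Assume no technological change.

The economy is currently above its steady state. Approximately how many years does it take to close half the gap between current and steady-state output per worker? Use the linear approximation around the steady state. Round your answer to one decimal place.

half-life ≈ 18.9 years

Near the steady state the convergence rate is λ = (1 − α)(n + δ).
λ = (1 − 0.25) × 0.049 = 0.75 × 0.049 = 0.03675
Half-life = ln 2 / λ = 0.6931 / 0.03675 ≈ 18.86 years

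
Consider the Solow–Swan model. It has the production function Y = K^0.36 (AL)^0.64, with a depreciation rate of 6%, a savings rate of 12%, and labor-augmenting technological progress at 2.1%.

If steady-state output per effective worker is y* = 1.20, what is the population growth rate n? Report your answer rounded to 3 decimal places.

n ≈ 0.006

Steady state requires s·f(k) = (n + g + δ)·k, i.e. s·k^α = (n + g + δ)·k.
Since y* = [s/(n + g + δ)]^(α/(1−α)), we have s/(n + g + δ) = (y*)^((1−α)/α) = 1.20^1.7778 = 1.3828.
Therefore n + g + δ = s / 1.3828 = 0.12 / 1.3828 = 0.0868, so n = 0.0868 − 0.081 = 0.0058.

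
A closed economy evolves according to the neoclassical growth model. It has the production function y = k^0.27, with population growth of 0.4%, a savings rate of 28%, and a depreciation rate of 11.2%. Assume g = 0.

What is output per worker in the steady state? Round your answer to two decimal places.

In steady state, investment equals break-even investment: s·k^α = (n + δ)·k.
Rearranging, k^(1−α) = s / (n + δ).
k^0.73 = 0.28 / (0.004 + 0.112) = 0.28 / 0.116 = 2.4138
k* = 2.4138^(1/0.73) ≈ 3.3439
y* = (k*)^α = 3.3439^0.27 ≈ 1.3853

y* = 1.39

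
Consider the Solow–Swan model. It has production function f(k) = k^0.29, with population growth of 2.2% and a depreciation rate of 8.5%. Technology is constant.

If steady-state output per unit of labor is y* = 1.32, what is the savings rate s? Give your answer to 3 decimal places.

s ≈ 0.211

In steady state, investment equals break-even investment: s·k^α = (n + δ)·k.
Since y* = [s/(n + δ)]^(α/(1−α)), we have s/(n + δ) = (y*)^((1−α)/α) = 1.32^2.4483 = 1.9733.
Therefore s = 1.9733 × (n + δ) = 1.9733 × 0.107 = 0.2111.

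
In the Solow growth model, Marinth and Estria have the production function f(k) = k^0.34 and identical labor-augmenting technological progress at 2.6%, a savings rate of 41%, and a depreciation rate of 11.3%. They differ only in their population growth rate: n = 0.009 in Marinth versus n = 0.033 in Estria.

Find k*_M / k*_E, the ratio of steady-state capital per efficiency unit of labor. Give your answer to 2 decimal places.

Steady-state k* = [s/(n + g + δ)]^(1/(1−α)), so the ratio is [ (s_M/(n + g + δ)_M) / (s_E/(n + g + δ)_E) ]^1.5152.
s_M/(n + g + δ)_M = 0.41/0.148 = 2.7703; s_E/(n + g + δ)_E = 0.41/0.172 = 2.3837.
Ratio = (2.7703/2.3837)^1.5152 = 1.1622^1.5152 ≈ 1.2558

ratio ≈ 1.26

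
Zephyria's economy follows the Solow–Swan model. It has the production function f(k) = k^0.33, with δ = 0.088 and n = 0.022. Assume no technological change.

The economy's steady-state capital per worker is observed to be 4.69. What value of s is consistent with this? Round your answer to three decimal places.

In steady state, investment equals break-even investment: s·k^α = (n + δ)·k.
So s / (n + δ) = (k*)^(1−α) = 4.69^0.67 = 2.8163.
Therefore s = 2.8163 × (n + δ) = 2.8163 × 0.110 = 0.3098.

s ≈ 0.310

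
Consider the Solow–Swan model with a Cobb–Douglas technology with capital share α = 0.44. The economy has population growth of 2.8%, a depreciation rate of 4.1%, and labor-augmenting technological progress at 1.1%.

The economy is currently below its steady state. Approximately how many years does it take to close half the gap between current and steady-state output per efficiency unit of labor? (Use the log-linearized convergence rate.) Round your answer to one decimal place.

t_½ ≈ 15.5 years

Near the steady state the convergence rate is λ = (1 − α)(n + g + δ).
λ = (1 − 0.44) × 0.080 = 0.56 × 0.080 = 0.0448
Half-life = ln 2 / λ = 0.6931 / 0.0448 ≈ 15.47 years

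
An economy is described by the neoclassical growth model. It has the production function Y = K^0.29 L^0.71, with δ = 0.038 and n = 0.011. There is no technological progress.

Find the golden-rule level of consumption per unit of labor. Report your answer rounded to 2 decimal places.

c_gold ≈ 1.47

At the golden rule, f'(k) = n + δ, so α·k^(α−1) = n + δ and k_gold = (α/(n + δ))^(1/(1−α)).
k_gold = (0.29/0.049)^(1/0.71) = 5.9184^1.4085 ≈ 12.2363
c_gold = f(k_gold) − (n + δ)·k_gold = 2.0674 − 0.049×12.2363 ≈ 1.4678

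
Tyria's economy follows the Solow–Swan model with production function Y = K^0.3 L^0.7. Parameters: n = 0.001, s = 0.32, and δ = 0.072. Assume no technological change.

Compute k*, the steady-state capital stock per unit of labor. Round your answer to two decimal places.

At the steady state, Δk = 0, so s·k^α = (n + δ)·k.
Dividing both sides by k: k^(1−α) = s / (n + δ).
k^0.7 = 0.32 / (0.001 + 0.072) = 0.32 / 0.073 = 4.3836
k* = 4.3836^(1/0.7) ≈ 8.2585

k* ≈ 8.26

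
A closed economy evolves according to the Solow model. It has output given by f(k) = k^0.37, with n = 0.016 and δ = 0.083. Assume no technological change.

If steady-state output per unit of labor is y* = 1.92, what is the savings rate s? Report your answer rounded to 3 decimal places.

s ≈ 0.301

In steady state, investment equals break-even investment: s·k^α = (n + δ)·k.
Since y* = [s/(n + δ)]^(α/(1−α)), we have s/(n + δ) = (y*)^((1−α)/α) = 1.92^1.7027 = 3.0365.
Therefore s = 3.0365 × (n + δ) = 3.0365 × 0.099 = 0.3006.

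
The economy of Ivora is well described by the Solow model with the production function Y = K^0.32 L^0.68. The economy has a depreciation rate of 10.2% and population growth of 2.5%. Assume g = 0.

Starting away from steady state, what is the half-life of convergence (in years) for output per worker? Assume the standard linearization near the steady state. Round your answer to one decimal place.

about 8.0 years

Near the steady state the convergence rate is λ = (1 − α)(n + δ).
λ = (1 − 0.32) × 0.127 = 0.68 × 0.127 = 0.08636
Half-life = ln 2 / λ = 0.6931 / 0.08636 ≈ 8.03 years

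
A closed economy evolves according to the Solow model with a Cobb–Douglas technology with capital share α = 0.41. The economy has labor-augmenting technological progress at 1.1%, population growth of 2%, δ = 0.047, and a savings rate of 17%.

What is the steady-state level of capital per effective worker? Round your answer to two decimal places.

k* = 3.75

Steady state requires s·f(k) = (n + g + δ)·k, i.e. s·k^α = (n + g + δ)·k.
Rearranging, k^(1−α) = s / (n + g + δ).
k^0.59 = 0.17 / (0.020 + 0.011 + 0.047) = 0.17 / 0.078 = 2.1795
k* = 2.1795^(1/0.59) ≈ 3.7453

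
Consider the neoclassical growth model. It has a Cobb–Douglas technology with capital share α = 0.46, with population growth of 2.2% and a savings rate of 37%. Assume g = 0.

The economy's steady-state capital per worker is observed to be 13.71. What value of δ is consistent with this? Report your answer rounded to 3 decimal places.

Steady state requires s·f(k) = (n + δ)·k, i.e. s·k^α = (n + δ)·k.
So s / (n + δ) = (k*)^(1−α) = 13.71^0.54 = 4.1115.
Therefore n + δ = s / 4.1115 = 0.37 / 4.1115 = 0.0900, so δ = 0.0900 − 0.022 = 0.0680.

δ ≈ 0.068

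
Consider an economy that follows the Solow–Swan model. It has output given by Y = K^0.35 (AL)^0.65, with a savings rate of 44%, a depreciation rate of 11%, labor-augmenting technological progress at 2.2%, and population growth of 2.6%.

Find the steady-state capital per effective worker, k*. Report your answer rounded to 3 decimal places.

In steady state, investment equals break-even investment: s·k^α = (n + g + δ)·k.
Dividing both sides by k: k^(1−α) = s / (n + g + δ).
k^0.65 = 0.44 / (0.026 + 0.022 + 0.110) = 0.44 / 0.158 = 2.7848
k* = 2.7848^(1/0.65) ≈ 4.8339

k* ≈ 4.834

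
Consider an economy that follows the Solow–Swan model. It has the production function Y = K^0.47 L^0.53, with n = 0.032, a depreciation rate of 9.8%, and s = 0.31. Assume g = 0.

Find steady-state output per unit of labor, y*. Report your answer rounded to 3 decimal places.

At the steady state, Δk = 0, so s·k^α = (n + δ)·k.
Rearranging, k^(1−α) = s / (n + δ).
k^0.53 = 0.31 / (0.032 + 0.098) = 0.31 / 0.130 = 2.3846
k* = 2.3846^(1/0.53) ≈ 5.1535
y* = (k*)^α = 5.1535^0.47 ≈ 2.1612

y* ≈ 2.161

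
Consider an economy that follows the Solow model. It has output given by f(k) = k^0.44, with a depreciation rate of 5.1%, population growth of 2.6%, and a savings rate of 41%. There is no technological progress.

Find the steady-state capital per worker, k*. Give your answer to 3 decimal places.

k* ≈ 19.813

At the steady state, Δk = 0, so s·k^α = (n + δ)·k.
Rearranging, k^(1−α) = s / (n + δ).
k^0.56 = 0.41 / (0.026 + 0.051) = 0.41 / 0.077 = 5.3247
k* = 5.3247^(1/0.56) ≈ 19.8132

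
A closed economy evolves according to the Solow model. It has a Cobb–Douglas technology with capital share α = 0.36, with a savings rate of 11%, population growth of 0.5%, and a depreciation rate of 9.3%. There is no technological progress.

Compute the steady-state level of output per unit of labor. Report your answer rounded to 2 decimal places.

At the steady state, Δk = 0, so s·k^α = (n + δ)·k.
Dividing both sides by k: k^(1−α) = s / (n + δ).
k^0.64 = 0.11 / (0.005 + 0.093) = 0.11 / 0.098 = 1.1224
k* = 1.1224^(1/0.64) ≈ 1.1977
y* = (k*)^α = 1.1977^0.36 ≈ 1.0671

y* = 1.07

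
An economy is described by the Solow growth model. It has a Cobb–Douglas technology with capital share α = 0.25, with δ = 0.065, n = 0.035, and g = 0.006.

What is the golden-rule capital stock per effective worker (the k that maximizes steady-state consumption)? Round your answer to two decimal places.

The golden rule sets f'(k) = n + g + δ, i.e. α·k^(α−1) = n + g + δ.
So k^(1−α) = α / (n + g + δ) = 0.25 / 0.106 = 2.3585.
k_gold = 2.3585^(1/0.75) ≈ 3.1394

k_gold ≈ 3.14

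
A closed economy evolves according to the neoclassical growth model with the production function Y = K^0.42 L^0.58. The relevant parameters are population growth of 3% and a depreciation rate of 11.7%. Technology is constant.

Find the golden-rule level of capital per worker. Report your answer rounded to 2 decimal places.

k_gold ≈ 6.11

The golden rule sets f'(k) = n + δ, i.e. α·k^(α−1) = n + δ.
So k^(1−α) = α / (n + δ) = 0.42 / 0.147 = 2.8571.
k_gold = 2.8571^(1/0.58) ≈ 6.1105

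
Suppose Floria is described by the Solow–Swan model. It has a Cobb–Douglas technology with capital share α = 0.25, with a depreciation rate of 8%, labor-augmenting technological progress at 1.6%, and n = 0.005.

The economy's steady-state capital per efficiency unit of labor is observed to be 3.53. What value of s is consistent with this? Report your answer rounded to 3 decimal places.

s ≈ 0.260

At the steady state, Δk = 0, so s·k^α = (n + g + δ)·k.
So s / (n + g + δ) = (k*)^(1−α) = 3.53^0.75 = 2.5753.
Therefore s = 2.5753 × (n + g + δ) = 2.5753 × 0.101 = 0.2601.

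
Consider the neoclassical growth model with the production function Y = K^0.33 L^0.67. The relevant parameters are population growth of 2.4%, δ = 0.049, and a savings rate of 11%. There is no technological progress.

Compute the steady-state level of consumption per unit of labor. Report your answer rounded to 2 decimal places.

In steady state, investment equals break-even investment: s·k^α = (n + δ)·k.
Rearranging, k^(1−α) = s / (n + δ).
k^0.67 = 0.11 / (0.024 + 0.049) = 0.11 / 0.073 = 1.5068
k* = 1.5068^(1/0.67) ≈ 1.8440
y* = (k*)^α = 1.8440^0.33 ≈ 1.2238
c* = (1 − s)·y* = (1 − 0.11) × 1.2238 ≈ 1.0892

c* = 1.09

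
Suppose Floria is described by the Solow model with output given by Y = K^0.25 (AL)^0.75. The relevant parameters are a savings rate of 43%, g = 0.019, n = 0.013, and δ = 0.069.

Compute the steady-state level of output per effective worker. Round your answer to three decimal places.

At the steady state, Δk = 0, so s·k^α = (n + g + δ)·k.
Rearranging, k^(1−α) = s / (n + g + δ).
k^0.75 = 0.43 / (0.013 + 0.019 + 0.069) = 0.43 / 0.101 = 4.2574
k* = 4.2574^(1/0.75) ≈ 6.9002
y* = (k*)^α = 6.9002^0.25 ≈ 1.6207

y* = 1.621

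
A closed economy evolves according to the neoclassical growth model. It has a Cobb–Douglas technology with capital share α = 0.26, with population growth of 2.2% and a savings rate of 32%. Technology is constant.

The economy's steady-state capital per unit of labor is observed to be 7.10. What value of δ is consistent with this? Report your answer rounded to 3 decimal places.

δ ≈ 0.053

In steady state, investment equals break-even investment: s·k^α = (n + δ)·k.
So s / (n + δ) = (k*)^(1−α) = 7.10^0.74 = 4.2651.
Therefore n + δ = s / 4.2651 = 0.32 / 4.2651 = 0.0750, so δ = 0.0750 − 0.022 = 0.0530.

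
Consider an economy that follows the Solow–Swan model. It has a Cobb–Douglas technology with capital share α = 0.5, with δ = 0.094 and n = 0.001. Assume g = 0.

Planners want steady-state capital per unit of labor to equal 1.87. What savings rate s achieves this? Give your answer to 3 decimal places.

At the steady state, Δk = 0, so s·k^α = (n + δ)·k.
So s / (n + δ) = (k*)^(1−α) = 1.87^0.5 = 1.3675.
Therefore s = 1.3675 × (n + δ) = 1.3675 × 0.095 = 0.1299.

s ≈ 0.130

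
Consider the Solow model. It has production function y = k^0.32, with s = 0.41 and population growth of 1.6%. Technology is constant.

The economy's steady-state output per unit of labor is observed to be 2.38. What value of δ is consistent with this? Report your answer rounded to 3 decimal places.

δ ≈ 0.049

Steady state requires s·f(k) = (n + δ)·k, i.e. s·k^α = (n + δ)·k.
Since y* = [s/(n + δ)]^(α/(1−α)), we have s/(n + δ) = (y*)^((1−α)/α) = 2.38^2.125 = 6.3129.
Therefore n + δ = s / 6.3129 = 0.41 / 6.3129 = 0.0649, so δ = 0.0649 − 0.016 = 0.0489.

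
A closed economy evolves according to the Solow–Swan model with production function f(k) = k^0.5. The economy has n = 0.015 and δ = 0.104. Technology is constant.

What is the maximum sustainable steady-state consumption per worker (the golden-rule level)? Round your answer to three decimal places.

c_gold ≈ 2.101

At the golden rule, f'(k) = n + δ, so α·k^(α−1) = n + δ and k_gold = (α/(n + δ))^(1/(1−α)).
k_gold = (0.5/0.119)^(1/0.5) = 4.2017^2 ≈ 17.6543
c_gold = f(k_gold) − (n + δ)·k_gold = 4.2017 − 0.119×17.6543 ≈ 2.1008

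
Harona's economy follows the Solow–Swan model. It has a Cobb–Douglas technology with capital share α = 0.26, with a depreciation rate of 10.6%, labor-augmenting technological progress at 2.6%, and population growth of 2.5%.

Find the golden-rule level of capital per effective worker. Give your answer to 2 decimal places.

The golden rule sets f'(k) = n + g + δ, i.e. α·k^(α−1) = n + g + δ.
So k^(1−α) = α / (n + g + δ) = 0.26 / 0.157 = 1.6561.
k_gold = 1.6561^(1/0.74) ≈ 1.9773

k_gold ≈ 1.98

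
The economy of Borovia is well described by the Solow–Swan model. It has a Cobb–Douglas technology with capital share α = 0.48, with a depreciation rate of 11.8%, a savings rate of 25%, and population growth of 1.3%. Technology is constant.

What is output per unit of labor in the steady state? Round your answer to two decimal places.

y* = 1.82

In steady state, investment equals break-even investment: s·k^α = (n + δ)·k.
Dividing both sides by k: k^(1−α) = s / (n + δ).
k^0.52 = 0.25 / (0.013 + 0.118) = 0.25 / 0.131 = 1.9084
k* = 1.9084^(1/0.52) ≈ 3.4654
y* = (k*)^α = 3.4654^0.48 ≈ 1.8159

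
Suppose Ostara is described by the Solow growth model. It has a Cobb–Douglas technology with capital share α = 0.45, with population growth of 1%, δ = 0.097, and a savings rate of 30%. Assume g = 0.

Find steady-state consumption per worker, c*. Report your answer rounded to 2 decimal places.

At the steady state, Δk = 0, so s·k^α = (n + δ)·k.
Rearranging, k^(1−α) = s / (n + δ).
k^0.55 = 0.30 / (0.010 + 0.097) = 0.30 / 0.107 = 2.8037
k* = 2.8037^(1/0.55) ≈ 6.5171
y* = (k*)^α = 6.5171^0.45 ≈ 2.3245
c* = (1 − s)·y* = (1 − 0.30) × 2.3245 ≈ 1.6272

c* ≈ 1.63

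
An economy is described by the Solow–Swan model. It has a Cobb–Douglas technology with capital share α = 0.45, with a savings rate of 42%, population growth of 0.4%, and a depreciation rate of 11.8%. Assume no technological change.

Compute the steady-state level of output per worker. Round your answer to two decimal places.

y* = 2.75

At the steady state, Δk = 0, so s·k^α = (n + δ)·k.
Rearranging, k^(1−α) = s / (n + δ).
k^0.55 = 0.42 / (0.004 + 0.118) = 0.42 / 0.122 = 3.4426
k* = 3.4426^(1/0.55) ≈ 9.4658
y* = (k*)^α = 9.4658^0.45 ≈ 2.7496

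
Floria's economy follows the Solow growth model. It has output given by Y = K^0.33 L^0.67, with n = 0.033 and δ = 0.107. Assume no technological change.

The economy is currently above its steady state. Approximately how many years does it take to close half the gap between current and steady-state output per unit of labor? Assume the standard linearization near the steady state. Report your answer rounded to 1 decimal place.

Near the steady state the convergence rate is λ = (1 − α)(n + δ).
λ = (1 − 0.33) × 0.140 = 0.67 × 0.140 = 0.0938
Half-life = ln 2 / λ = 0.6931 / 0.0938 ≈ 7.39 years

about 7.4 years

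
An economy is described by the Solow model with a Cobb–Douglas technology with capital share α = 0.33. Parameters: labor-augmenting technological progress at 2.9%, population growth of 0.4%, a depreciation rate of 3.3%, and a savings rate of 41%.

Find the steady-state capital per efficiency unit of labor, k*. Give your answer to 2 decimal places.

Steady state requires s·f(k) = (n + g + δ)·k, i.e. s·k^α = (n + g + δ)·k.
Dividing both sides by k: k^(1−α) = s / (n + g + δ).
k^0.67 = 0.41 / (0.004 + 0.029 + 0.033) = 0.41 / 0.066 = 6.2121
k* = 6.2121^(1/0.67) ≈ 15.2735

k* ≈ 15.27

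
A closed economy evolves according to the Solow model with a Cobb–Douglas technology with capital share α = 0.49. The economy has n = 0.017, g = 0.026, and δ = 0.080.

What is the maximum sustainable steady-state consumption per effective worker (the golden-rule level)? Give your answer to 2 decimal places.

c_gold ≈ 1.92

At the golden rule, f'(k) = n + g + δ, so α·k^(α−1) = n + g + δ and k_gold = (α/(n + g + δ))^(1/(1−α)).
k_gold = (0.49/0.123)^(1/0.51) = 3.9837^1.9608 ≈ 15.0329
c_gold = f(k_gold) − (n + g + δ)·k_gold = 3.7736 − 0.123×15.0329 ≈ 1.9246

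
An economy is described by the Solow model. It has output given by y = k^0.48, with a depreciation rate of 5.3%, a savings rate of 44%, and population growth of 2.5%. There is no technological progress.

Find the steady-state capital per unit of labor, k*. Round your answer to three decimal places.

k* = 27.856

Steady state requires s·f(k) = (n + δ)·k, i.e. s·k^α = (n + δ)·k.
Rearranging, k^(1−α) = s / (n + δ).
k^0.52 = 0.44 / (0.025 + 0.053) = 0.44 / 0.078 = 5.6410
k* = 5.6410^(1/0.52) ≈ 27.8558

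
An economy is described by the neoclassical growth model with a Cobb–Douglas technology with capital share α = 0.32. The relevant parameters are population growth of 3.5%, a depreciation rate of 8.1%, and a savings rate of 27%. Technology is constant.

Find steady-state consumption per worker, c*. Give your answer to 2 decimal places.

c* ≈ 1.09

In steady state, investment equals break-even investment: s·k^α = (n + δ)·k.
Dividing both sides by k: k^(1−α) = s / (n + δ).
k^0.68 = 0.27 / (0.035 + 0.081) = 0.27 / 0.116 = 2.3276
k* = 2.3276^(1/0.68) ≈ 3.4639
y* = (k*)^α = 3.4639^0.32 ≈ 1.4882
c* = (1 − s)·y* = (1 − 0.27) × 1.4882 ≈ 1.0864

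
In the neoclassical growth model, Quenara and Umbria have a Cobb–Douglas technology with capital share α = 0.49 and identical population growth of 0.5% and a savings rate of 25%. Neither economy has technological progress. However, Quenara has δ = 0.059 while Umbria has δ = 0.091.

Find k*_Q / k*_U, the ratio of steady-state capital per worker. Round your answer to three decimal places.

Steady-state k* = [s/(n + δ)]^(1/(1−α)), so the ratio is [ (s_Q/(n + δ)_Q) / (s_U/(n + δ)_U) ]^1.9608.
s_Q/(n + δ)_Q = 0.25/0.064 = 3.9063; s_U/(n + δ)_U = 0.25/0.096 = 2.6042.
Ratio = (3.9063/2.6042)^1.9608 = 1.5000^1.9608 ≈ 2.2145

ratio ≈ 2.215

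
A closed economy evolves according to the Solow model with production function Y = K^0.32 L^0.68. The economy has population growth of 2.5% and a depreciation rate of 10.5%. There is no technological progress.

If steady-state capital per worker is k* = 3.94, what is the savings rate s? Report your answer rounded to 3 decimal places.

s ≈ 0.330

At the steady state, Δk = 0, so s·k^α = (n + δ)·k.
So s / (n + δ) = (k*)^(1−α) = 3.94^0.68 = 2.5406.
Therefore s = 2.5406 × (n + δ) = 2.5406 × 0.130 = 0.3303.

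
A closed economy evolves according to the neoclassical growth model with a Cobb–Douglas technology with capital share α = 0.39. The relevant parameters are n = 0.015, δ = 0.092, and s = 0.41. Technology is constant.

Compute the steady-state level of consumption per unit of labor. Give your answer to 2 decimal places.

At the steady state, Δk = 0, so s·k^α = (n + δ)·k.
Rearranging, k^(1−α) = s / (n + δ).
k^0.61 = 0.41 / (0.015 + 0.092) = 0.41 / 0.107 = 3.8318
k* = 3.8318^(1/0.61) ≈ 9.0448
y* = (k*)^α = 9.0448^0.39 ≈ 2.3605
c* = (1 − s)·y* = (1 − 0.41) × 2.3605 ≈ 1.3927

c* ≈ 1.39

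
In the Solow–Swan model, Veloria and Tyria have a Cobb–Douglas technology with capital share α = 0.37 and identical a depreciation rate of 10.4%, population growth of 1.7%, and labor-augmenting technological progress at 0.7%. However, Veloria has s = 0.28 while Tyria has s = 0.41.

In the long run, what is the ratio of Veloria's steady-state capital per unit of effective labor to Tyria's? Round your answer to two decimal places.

k*_V / k*_T ≈ 0.55

Steady-state k* = [s/(n + g + δ)]^(1/(1−α)), so the ratio is [ (s_V/(n + g + δ)_V) / (s_T/(n + g + δ)_T) ]^1.5873.
s_V/(n + g + δ)_V = 0.28/0.128 = 2.1875; s_T/(n + g + δ)_T = 0.41/0.128 = 3.2031.
Ratio = (2.1875/3.2031)^1.5873 = 0.6829^1.5873 ≈ 0.5459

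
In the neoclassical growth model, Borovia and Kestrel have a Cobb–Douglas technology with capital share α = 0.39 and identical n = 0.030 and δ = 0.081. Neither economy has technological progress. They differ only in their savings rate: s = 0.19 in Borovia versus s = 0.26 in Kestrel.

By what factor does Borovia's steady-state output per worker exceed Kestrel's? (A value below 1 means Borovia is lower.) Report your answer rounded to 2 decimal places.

Steady-state y* = [s/(n + δ)]^(α/(1−α)), so the ratio is [ (s_B/(n + δ)_B) / (s_K/(n + δ)_K) ]^0.6393.
s_B/(n + δ)_B = 0.19/0.111 = 1.7117; s_K/(n + δ)_K = 0.26/0.111 = 2.3423.
Ratio = (1.7117/2.3423)^0.6393 = 0.7308^0.6393 ≈ 0.8183

ratio ≈ 0.82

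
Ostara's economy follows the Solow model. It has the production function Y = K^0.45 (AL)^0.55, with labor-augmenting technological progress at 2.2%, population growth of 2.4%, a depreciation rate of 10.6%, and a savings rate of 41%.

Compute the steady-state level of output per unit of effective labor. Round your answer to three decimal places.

y* = 2.252

In steady state, investment equals break-even investment: s·k^α = (n + g + δ)·k.
Dividing both sides by k: k^(1−α) = s / (n + g + δ).
k^0.55 = 0.41 / (0.024 + 0.022 + 0.106) = 0.41 / 0.152 = 2.6974
k* = 2.6974^(1/0.55) ≈ 6.0749
y* = (k*)^α = 6.0749^0.45 ≈ 2.2521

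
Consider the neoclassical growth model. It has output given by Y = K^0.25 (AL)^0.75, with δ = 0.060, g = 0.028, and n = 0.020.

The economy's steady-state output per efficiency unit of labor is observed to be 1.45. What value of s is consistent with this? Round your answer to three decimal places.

s ≈ 0.329

At the steady state, Δk = 0, so s·k^α = (n + g + δ)·k.
Since y* = [s/(n + g + δ)]^(α/(1−α)), we have s/(n + g + δ) = (y*)^((1−α)/α) = 1.45^3 = 3.0486.
Therefore s = 3.0486 × (n + g + δ) = 3.0486 × 0.108 = 0.3292.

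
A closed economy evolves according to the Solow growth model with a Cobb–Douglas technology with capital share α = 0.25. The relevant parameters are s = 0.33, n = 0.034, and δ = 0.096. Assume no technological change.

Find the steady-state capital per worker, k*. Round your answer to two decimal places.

Steady state requires s·f(k) = (n + δ)·k, i.e. s·k^α = (n + δ)·k.
Dividing both sides by k: k^(1−α) = s / (n + δ).
k^0.75 = 0.33 / (0.034 + 0.096) = 0.33 / 0.130 = 2.5385
k* = 2.5385^(1/0.75) ≈ 3.4629

k* ≈ 3.46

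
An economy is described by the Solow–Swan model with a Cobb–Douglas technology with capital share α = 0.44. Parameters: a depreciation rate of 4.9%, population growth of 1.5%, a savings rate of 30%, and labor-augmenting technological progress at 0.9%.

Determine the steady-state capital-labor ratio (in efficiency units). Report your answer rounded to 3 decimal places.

k* ≈ 12.476

Steady state requires s·f(k) = (n + g + δ)·k, i.e. s·k^α = (n + g + δ)·k.
Rearranging, k^(1−α) = s / (n + g + δ).
k^0.56 = 0.30 / (0.015 + 0.009 + 0.049) = 0.30 / 0.073 = 4.1096
k* = 4.1096^(1/0.56) ≈ 12.4759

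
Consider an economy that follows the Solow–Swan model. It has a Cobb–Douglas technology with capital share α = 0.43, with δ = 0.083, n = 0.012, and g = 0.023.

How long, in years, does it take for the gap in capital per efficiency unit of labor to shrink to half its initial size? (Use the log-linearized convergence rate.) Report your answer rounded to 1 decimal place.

Near the steady state the convergence rate is λ = (1 − α)(n + g + δ).
λ = (1 − 0.43) × 0.118 = 0.57 × 0.118 = 0.06726
Half-life = ln 2 / λ = 0.6931 / 0.06726 ≈ 10.30 years

about 10.3 years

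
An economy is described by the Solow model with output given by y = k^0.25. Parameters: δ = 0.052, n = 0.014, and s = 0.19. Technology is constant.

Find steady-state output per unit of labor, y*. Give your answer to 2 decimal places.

y* ≈ 1.42

In steady state, investment equals break-even investment: s·k^α = (n + δ)·k.
Dividing both sides by k: k^(1−α) = s / (n + δ).
k^0.75 = 0.19 / (0.014 + 0.052) = 0.19 / 0.066 = 2.8788
k* = 2.8788^(1/0.75) ≈ 4.0953
y* = (k*)^α = 4.0953^0.25 ≈ 1.4226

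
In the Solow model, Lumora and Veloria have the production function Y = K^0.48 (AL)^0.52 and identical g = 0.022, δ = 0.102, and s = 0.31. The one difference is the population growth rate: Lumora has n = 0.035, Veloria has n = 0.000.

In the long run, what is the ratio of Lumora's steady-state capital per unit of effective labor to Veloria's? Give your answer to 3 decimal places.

Steady-state k* = [s/(n + g + δ)]^(1/(1−α)), so the ratio is [ (s_L/(n + g + δ)_L) / (s_V/(n + g + δ)_V) ]^1.9231.
s_L/(n + g + δ)_L = 0.31/0.159 = 1.9497; s_V/(n + g + δ)_V = 0.31/0.124 = 2.5000.
Ratio = (1.9497/2.5000)^1.9231 = 0.7799^1.9231 ≈ 0.6200

k*_L / k*_V ≈ 0.620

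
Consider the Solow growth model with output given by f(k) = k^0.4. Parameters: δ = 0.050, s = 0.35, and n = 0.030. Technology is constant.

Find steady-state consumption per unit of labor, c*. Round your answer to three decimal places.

c* = 1.739

At the steady state, Δk = 0, so s·k^α = (n + δ)·k.
Rearranging, k^(1−α) = s / (n + δ).
k^0.6 = 0.35 / (0.030 + 0.050) = 0.35 / 0.080 = 4.3750
k* = 4.3750^(1/0.6) ≈ 11.7030
y* = (k*)^α = 11.7030^0.4 ≈ 2.6750
c* = (1 − s)·y* = (1 − 0.35) × 2.6750 ≈ 1.7388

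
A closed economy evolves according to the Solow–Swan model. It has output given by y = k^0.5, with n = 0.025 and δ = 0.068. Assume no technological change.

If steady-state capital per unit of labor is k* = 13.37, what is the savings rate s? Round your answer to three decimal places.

s ≈ 0.340

Steady state requires s·f(k) = (n + δ)·k, i.e. s·k^α = (n + δ)·k.
So s / (n + δ) = (k*)^(1−α) = 13.37^0.5 = 3.6565.
Therefore s = 3.6565 × (n + δ) = 3.6565 × 0.093 = 0.3401.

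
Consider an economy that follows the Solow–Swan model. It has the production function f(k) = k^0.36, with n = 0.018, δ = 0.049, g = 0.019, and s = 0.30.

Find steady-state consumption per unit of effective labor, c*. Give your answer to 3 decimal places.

c* ≈ 1.414

In steady state, investment equals break-even investment: s·k^α = (n + g + δ)·k.
Dividing both sides by k: k^(1−α) = s / (n + g + δ).
k^0.64 = 0.30 / (0.018 + 0.019 + 0.049) = 0.30 / 0.086 = 3.4884
k* = 3.4884^(1/0.64) ≈ 7.0446
y* = (k*)^α = 7.0446^0.36 ≈ 2.0194
c* = (1 − s)·y* = (1 − 0.30) × 2.0194 ≈ 1.4136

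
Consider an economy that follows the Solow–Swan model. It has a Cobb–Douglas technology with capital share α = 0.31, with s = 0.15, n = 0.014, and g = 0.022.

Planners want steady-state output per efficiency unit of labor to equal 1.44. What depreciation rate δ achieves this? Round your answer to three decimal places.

δ ≈ 0.031

At the steady state, Δk = 0, so s·k^α = (n + g + δ)·k.
Since y* = [s/(n + g + δ)]^(α/(1−α)), we have s/(n + g + δ) = (y*)^((1−α)/α) = 1.44^2.2258 = 2.2516.
Therefore n + g + δ = s / 2.2516 = 0.15 / 2.2516 = 0.0666, so δ = 0.0666 − 0.036 = 0.0306.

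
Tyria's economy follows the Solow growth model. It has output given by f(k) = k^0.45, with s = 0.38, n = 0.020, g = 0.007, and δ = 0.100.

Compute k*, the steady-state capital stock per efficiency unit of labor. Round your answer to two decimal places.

k* = 7.34

Steady state requires s·f(k) = (n + g + δ)·k, i.e. s·k^α = (n + g + δ)·k.
Rearranging, k^(1−α) = s / (n + g + δ).
k^0.55 = 0.38 / (0.020 + 0.007 + 0.100) = 0.38 / 0.127 = 2.9921
k* = 2.9921^(1/0.55) ≈ 7.3352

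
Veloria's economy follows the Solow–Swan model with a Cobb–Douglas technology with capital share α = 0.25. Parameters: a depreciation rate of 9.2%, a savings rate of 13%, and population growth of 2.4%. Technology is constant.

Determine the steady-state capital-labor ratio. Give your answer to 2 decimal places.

k* = 1.16

In steady state, investment equals break-even investment: s·k^α = (n + δ)·k.
Rearranging, k^(1−α) = s / (n + δ).
k^0.75 = 0.13 / (0.024 + 0.092) = 0.13 / 0.116 = 1.1207
k* = 1.1207^(1/0.75) ≈ 1.1641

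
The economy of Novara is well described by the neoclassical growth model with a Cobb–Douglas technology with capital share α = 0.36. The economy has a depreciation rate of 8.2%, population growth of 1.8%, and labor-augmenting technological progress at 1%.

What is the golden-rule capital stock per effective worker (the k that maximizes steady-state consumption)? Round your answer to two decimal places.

The golden rule sets f'(k) = n + g + δ, i.e. α·k^(α−1) = n + g + δ.
So k^(1−α) = α / (n + g + δ) = 0.36 / 0.110 = 3.2727.
k_gold = 3.2727^(1/0.64) ≈ 6.3759

k_gold ≈ 6.38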